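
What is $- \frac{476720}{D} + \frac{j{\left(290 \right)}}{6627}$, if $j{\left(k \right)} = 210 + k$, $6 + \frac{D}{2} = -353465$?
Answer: $\frac{1756347220}{2342452317} \approx 0.74979$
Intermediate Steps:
$D = -706942$ ($D = -12 + 2 \left(-353465\right) = -12 - 706930 = -706942$)
$- \frac{476720}{D} + \frac{j{\left(290 \right)}}{6627} = - \frac{476720}{-706942} + \frac{210 + 290}{6627} = \left(-476720\right) \left(- \frac{1}{706942}\right) + 500 \cdot \frac{1}{6627} = \frac{238360}{353471} + \frac{500}{6627} = \frac{1756347220}{2342452317}$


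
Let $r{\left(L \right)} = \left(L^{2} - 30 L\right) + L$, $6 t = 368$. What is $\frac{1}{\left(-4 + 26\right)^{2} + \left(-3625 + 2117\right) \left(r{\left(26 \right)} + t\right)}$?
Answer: $\frac{3}{76852} \approx 3.9036 \cdot 10^{-5}$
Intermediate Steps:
$t = \frac{184}{3}$ ($t = \frac{1}{6} \cdot 368 = \frac{184}{3} \approx 61.333$)
$r{\left(L \right)} = L^{2} - 29 L$
$\frac{1}{\left(-4 + 26\right)^{2} + \left(-3625 + 2117\right) \left(r{\left(26 \right)} + t\right)} = \frac{1}{\left(-4 + 26\right)^{2} + \left(-3625 + 2117\right) \left(26 \left(-29 + 26\right) + \frac{184}{3}\right)} = \frac{1}{22^{2} - 1508 \left(26 \left(-3\right) + \frac{184}{3}\right)} = \frac{1}{484 - 1508 \left(-78 + \frac{184}{3}\right)} = \frac{1}{484 - - \frac{75400}{3}} = \frac{1}{484 + \frac{75400}{3}} = \frac{1}{\frac{76852}{3}} = \frac{3}{76852}$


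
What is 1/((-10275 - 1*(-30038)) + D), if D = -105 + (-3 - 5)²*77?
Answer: 1/24586 ≈ 4.0674e-5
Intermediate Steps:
D = 4823 (D = -105 + (-8)²*77 = -105 + 64*77 = -105 + 4928 = 4823)
1/((-10275 - 1*(-30038)) + D) = 1/((-10275 - 1*(-30038)) + 4823) = 1/((-10275 + 30038) + 4823) = 1/(19763 + 4823) = 1/24586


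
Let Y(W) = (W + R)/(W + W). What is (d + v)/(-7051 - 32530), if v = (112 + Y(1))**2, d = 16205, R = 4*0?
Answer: -115445/158324 ≈ -0.72917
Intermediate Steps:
R = 0
Y(W) = 1/2 (Y(W) = (W + 0)/(W + W) = W/((2*W)) = W*(1/(2*W)) = 1/2)
v = 50625/4 (v = (112 + 1/2)**2 = (225/2)**2 = 50625/4 ≈ 12656.)
(d + v)/(-7051 - 32530) = (16205 + 50625/4)/(-7051 - 32530) = (115445/4)/(-39581) = (115445/4)*(-1/39581) = -115445/158324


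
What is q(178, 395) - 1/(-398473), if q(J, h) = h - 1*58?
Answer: 134285402/398473 ≈ 337.00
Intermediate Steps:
q(J, h) = -58 + h (q(J, h) = h - 58 = -58 + h)
q(178, 395) - 1/(-398473) = (-58 + 395) - 1/(-398473) = 337 - 1*(-1/398473) = 337 + 1/398473 = 134285402/398473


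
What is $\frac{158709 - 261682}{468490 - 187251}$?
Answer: $- \frac{102973}{281239} \approx -0.36614$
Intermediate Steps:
$\frac{158709 - 261682}{468490 - 187251} = - \frac{102973}{281239}$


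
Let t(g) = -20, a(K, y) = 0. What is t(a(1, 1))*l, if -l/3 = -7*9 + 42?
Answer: -1260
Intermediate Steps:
l = 63 (l = -3*(-7*9 + 42) = -3*(-63 + 42) = -3*(-21) = 63)
t(a(1, 1))*l = -20*63 = -1260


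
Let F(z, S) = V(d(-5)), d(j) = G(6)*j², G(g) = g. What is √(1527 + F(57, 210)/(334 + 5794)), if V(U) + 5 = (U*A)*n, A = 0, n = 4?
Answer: √3583903733/1532 ≈ 39.077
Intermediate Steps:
d(j) = 6*j²
V(U) = -5 (V(U) = -5 + (U*0)*4 = -5 + 0*4 = -5 + 0 = -5)
F(z, S) = -5
√(1527 + F(57, 210)/(334 + 5794)) = √(1527 - 5/(334 + 5794)) = √(1527 - 5/6128) = √(9357451/6128) = √3583903733/1532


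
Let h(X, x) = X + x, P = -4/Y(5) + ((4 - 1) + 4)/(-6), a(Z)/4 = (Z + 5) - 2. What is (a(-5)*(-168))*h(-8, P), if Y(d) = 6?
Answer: -13216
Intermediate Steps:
a(Z) = 12 + 4*Z (a(Z) = 4*((Z + 5) - 2) = 4*((5 + Z) - 2) = 4*(3 + Z) = 12 + 4*Z)
P = -11/6 (P = -4/6 + ((4 - 1) + 4)/(-6) = -4*⅙ + (3 + 4)*(-⅙) = -⅔ + 7*(-⅙) = -⅔ - 7/6 = -11/6 ≈ -1.8333)
(a(-5)*(-168))*h(-8, P) = ((12 + 4*(-5))*(-168))*(-8 - 11/6) = ((12 - 20)*(-168))*(-59/6) = -8*(-168)*(-59/6) = 1344*(-59/6) = -13216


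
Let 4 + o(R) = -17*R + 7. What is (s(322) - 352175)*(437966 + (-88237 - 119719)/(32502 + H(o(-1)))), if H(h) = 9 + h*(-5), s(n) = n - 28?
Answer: -4994848070379670/32411 ≈ -1.5411e+11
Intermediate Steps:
o(R) = 3 - 17*R (o(R) = -4 + (-17*R + 7) = -4 + (7 - 17*R) = 3 - 17*R)
s(n) = -28 + n
H(h) = 9 - 5*h
(s(322) - 352175)*(437966 + (-88237 - 119719)/(32502 + H(o(-1)))) = ((-28 + 322) - 352175)*(437966 + (-88237 - 119719)/(32502 + (9 - 5*(3 - 17*(-1))))) = (294 - 352175)*(437966 - 207956/(32502 + (9 - 5*(3 + 17)))) = -351881*(437966 - 207956/(32502 + (9 - 5*20))) = -351881*(437966 - 207956/(32502 + (9 - 100))) = -351881*(437966 - 207956/(32502 - 91)) = -351881*(437966 - 207956/32411) = -351881*14194708070/32411 = -4994848070379670/32411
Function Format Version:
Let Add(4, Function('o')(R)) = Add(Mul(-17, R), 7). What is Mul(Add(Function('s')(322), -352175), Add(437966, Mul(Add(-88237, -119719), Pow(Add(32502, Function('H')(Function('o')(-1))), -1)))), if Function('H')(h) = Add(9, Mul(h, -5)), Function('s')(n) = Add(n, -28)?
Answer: Rational(-4994848070379670, 32411) ≈ -1.5411e+11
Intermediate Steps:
Function('o')(R) = Add(3, Mul(-17, R)) (Function('o')(R) = Add(-4, Add(Mul(-17, R), 7)) = Add(-4, Add(7, Mul(-17, R))) = Add(3, Mul(-17, R)))
Function('s')(n) = Add(-28, n)
Function('H')(h) = Add(9, Mul(-5, h))
Mul(Add(Function('s')(322), -352175), Add(437966, Mul(Add(-88237, -119719), Pow(Add(32502, Function('H')(Function('o')(-1))), -1)))) = Mul(Add(Add(-28, 322), -352175), Add(437966, Mul(Add(-88237, -119719), Pow(Add(32502, Add(9, Mul(-5, Add(3, Mul(-17, -1))))), -1)))) = Mul(Add(294, -352175), Add(437966, Mul(-207956, Pow(Add(32502, Add(9, Mul(-5, Add(3, 17)))), -1)))) = Mul(-351881, Add(437966, Mul(-207956, Pow(Add(32502, Add(9, Mul(-5, 20))), -1)))) = Mul(-351881, Add(437966, Mul(-207956, Pow(Add(32502, Add(9, -100)), -1)))) = Mul(-351881, Add(437966, Mul(-207956, Pow(Add(32502, -91), -1)))) = Mul(-351881, Add(437966, Mul(-207956, Pow(32411, -1)))) = Mul(-351881, Add(437966, Mul(-207956, Rational(1, 32411)))) = Mul(-351881, Add(437966, Rational(-207956, 32411))) = Mul(-351881, Rational(14194708070, 32411)) = Rational(-4994848070379670, 32411)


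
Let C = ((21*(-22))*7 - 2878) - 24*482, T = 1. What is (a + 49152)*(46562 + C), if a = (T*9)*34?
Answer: 1428445956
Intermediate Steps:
a = 306 (a = (1*9)*34 = 9*34 = 306)
C = -17680 (C = (-462*7 - 2878) - 11568 = (-3234 - 2878) - 11568 = -6112 - 11568 = -17680)
(a + 49152)*(46562 + C) = (306 + 49152)*(46562 - 17680) = 49458*28882 = 1428445956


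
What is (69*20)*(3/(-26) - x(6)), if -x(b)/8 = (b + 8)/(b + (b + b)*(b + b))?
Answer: 56626/65 ≈ 871.17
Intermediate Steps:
x(b) = -8*(8 + b)/(b + 4*b²) (x(b) = -8*(b + 8)/(b + (b + b)*(b + b)) = -8*(8 + b)/(b + (2*b)*(2*b)) = -8*(8 + b)/(b + 4*b²))
(69*20)*(3/(-26) - x(6)) = (69*20)*(3/(-26) - 8*(-8 - 1*6)/(6*(1 + 4*6))) = 1380*(3*(-1/26) - 8*(-8 - 6)/(6*(1 + 24))) = 1380*(-3/26 - 8*(-14)/(6*25)) = 1380*(-3/26 - 1*(-56/75)) = 1380*(-3/26 + 56/75) = 1380*(1231/1950) = 56626/65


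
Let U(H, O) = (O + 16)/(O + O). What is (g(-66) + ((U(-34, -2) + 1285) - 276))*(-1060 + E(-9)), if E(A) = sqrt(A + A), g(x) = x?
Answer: -995870 + 5637*I*sqrt(2)/2 ≈ -9.9587e+5 + 3986.0*I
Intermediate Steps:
U(H, O) = (16 + O)/(2*O) (U(H, O) = (16 + O)/((2*O)) = (16 + O)*(1/(2*O)) = (16 + O)/(2*O))
E(A) = sqrt(2)*sqrt(A) (E(A) = sqrt(2*A) = sqrt(2)*sqrt(A))
(g(-66) + ((U(-34, -2) + 1285) - 276))*(-1060 + E(-9)) = (-66 + (((1/2)*(16 - 2)/(-2) + 1285) - 276))*(-1060 + sqrt(2)*sqrt(-9)) = (-66 + (((1/2)*(-1/2)*14 + 1285) - 276))*(-1060 + sqrt(2)*(3*I)) = (-66 + ((-7/2 + 1285) - 276))*(-1060 + 3*I*sqrt(2)) = (-66 + (2563/2 - 276))*(-1060 + 3*I*sqrt(2)) = (-66 + 2011/2)*(-1060 + 3*I*sqrt(2)) = 1879*(-1060 + 3*I*sqrt(2))/2 = -995870 + 5637*I*sqrt(2)/2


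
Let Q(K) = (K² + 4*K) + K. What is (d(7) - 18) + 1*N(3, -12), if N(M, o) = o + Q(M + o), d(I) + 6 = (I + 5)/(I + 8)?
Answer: ⅘ ≈ 0.80000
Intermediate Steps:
d(I) = -6 + (5 + I)/(8 + I) (d(I) = -6 + (I + 5)/(I + 8) = -6 + (5 + I)/(8 + I))
Q(K) = K² + 5*K
N(M, o) = o + (M + o)*(5 + M + o) (N(M, o) = o + (M + o)*(5 + (M + o)) = o + (M + o)*(5 + M + o))
(d(7) - 18) + 1*N(3, -12) = ((-43 - 5*7)/(8 + 7) - 18) + 1*(-12 + (3 - 12)*(5 + 3 - 12)) = ((-43 - 35)/15 - 18) + 1*(-12 - 9*(-4)) = ((1/15)*(-78) - 18) + 1*(-12 + 36) = (-26/5 - 18) + 1*24 = -116/5 + 24 = ⅘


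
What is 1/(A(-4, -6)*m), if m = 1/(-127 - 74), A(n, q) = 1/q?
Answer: 1206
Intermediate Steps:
m = -1/201 (m = 1/(-201) = -1/201 ≈ -0.0049751)
1/(A(-4, -6)*m) = 1/(-1/201/(-6)) = 1/(-1/6*(-1/201)) = 1/(1/1206) = 1206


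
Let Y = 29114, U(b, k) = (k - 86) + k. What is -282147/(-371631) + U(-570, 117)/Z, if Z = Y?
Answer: 1378238191/1803277489 ≈ 0.76430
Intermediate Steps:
U(b, k) = -86 + 2*k (U(b, k) = (-86 + k) + k = -86 + 2*k)
Z = 29114
-282147/(-371631) + U(-570, 117)/Z = -282147/(-371631) + (-86 + 2*117)/29114 = -282147*(-1/371631) + (-86 + 234)*(1/29114) = 94049/123877 + 148*(1/29114) = 94049/123877 + 74/14557 = 1378238191/1803277489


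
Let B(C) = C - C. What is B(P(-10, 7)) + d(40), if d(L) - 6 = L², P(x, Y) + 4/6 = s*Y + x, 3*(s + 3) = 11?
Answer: 1606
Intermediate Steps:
s = ⅔ (s = -3 + (⅓)*11 = -3 + 11/3 = ⅔ ≈ 0.66667)
P(x, Y) = -⅔ + x + 2*Y/3 (P(x, Y) = -⅔ + (2*Y/3 + x) = -⅔ + (x + 2*Y/3) = -⅔ + x + 2*Y/3)
d(L) = 6 + L²
B(C) = 0
B(P(-10, 7)) + d(40) = 0 + (6 + 40²) = 0 + (6 + 1600) = 0 + 1606 = 1606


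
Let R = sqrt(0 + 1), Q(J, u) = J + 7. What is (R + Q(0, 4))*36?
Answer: 288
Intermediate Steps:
Q(J, u) = 7 + J
R = 1 (R = sqrt(1) = 1)
(R + Q(0, 4))*36 = (1 + (7 + 0))*36 = (1 + 7)*36 = 8*36 = 288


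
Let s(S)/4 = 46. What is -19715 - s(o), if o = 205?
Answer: -19899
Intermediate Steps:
s(S) = 184 (s(S) = 4*46 = 184)
-19715 - s(o) = -19715 - 1*184 = -19715 - 184 = -19899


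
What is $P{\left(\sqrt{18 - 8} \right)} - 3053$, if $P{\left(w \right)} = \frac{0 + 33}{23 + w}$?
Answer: $- \frac{527916}{173} - \frac{11 \sqrt{10}}{173} \approx -3051.7$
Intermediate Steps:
$P{\left(w \right)} = \frac{33}{23 + w}$
$P{\left(\sqrt{18 - 8} \right)} - 3053 = \frac{33}{23 + \sqrt{18 - 8}} - 3053 = \frac{33}{23 + \sqrt{10}} - 3053 = -3053 + \frac{33}{23 + \sqrt{10}}$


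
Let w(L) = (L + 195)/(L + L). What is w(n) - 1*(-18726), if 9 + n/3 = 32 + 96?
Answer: 2228486/119 ≈ 18727.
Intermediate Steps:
n = 357 (n = -27 + 3*(32 + 96) = -27 + 3*128 = -27 + 384 = 357)
w(L) = (195 + L)/(2*L) (w(L) = (195 + L)/((2*L)) = (195 + L)*(1/(2*L)) = (195 + L)/(2*L))
w(n) - 1*(-18726) = (½)*(195 + 357)/357 - 1*(-18726) = (½)*(1/357)*552 + 18726 = 92/119 + 18726 = 2228486/119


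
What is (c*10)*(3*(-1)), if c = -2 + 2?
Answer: 0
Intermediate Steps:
c = 0
(c*10)*(3*(-1)) = (0*10)*(3*(-1)) = 0*(-3) = 0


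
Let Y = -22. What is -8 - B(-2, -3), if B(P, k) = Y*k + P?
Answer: -72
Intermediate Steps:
B(P, k) = P - 22*k (B(P, k) = -22*k + P = P - 22*k)
-8 - B(-2, -3) = -8 - (-2 - 22*(-3)) = -8 - (-2 + 66) = -8 - 1*64 = -8 - 64 = -72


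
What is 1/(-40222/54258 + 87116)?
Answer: 27129/2363349853 ≈ 1.1479e-5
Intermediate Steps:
1/(-40222/54258 + 87116) = 1/(-40222*1/54258 + 87116) = 1/(-20111/27129 + 87116) = 1/(2363349853/27129) = 27129/2363349853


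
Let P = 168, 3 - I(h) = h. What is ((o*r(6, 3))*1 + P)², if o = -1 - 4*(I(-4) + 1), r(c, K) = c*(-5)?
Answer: 1340964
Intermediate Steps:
I(h) = 3 - h
r(c, K) = -5*c
o = -33 (o = -1 - 4*((3 - 1*(-4)) + 1) = -1 - 4*((3 + 4) + 1) = -1 - 4*(7 + 1) = -1 - 4*8 = -1 - 32 = -33)
((o*r(6, 3))*1 + P)² = (-(-165)*6*1 + 168)² = (-33*(-30)*1 + 168)² = (990*1 + 168)² = (990 + 168)² = 1158² = 1340964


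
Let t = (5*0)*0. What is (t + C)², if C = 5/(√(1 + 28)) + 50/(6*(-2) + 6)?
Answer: 18350/261 - 250*√29/87 ≈ 54.832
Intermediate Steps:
t = 0 (t = 0*0 = 0)
C = -25/3 + 5*√29/29 (C = 5/(√29) + 50/(-12 + 6) = 5*(√29/29) + 50/(-6) = 5*√29/29 + 50*(-⅙) = 5*√29/29 - 25/3 = -25/3 + 5*√29/29 ≈ -7.4049)
(t + C)² = (0 + (-25/3 + 5*√29/29))² = (-25/3 + 5*√29/29)²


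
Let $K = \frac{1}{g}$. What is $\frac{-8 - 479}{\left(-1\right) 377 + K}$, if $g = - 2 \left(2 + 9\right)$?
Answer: $\frac{10714}{8295} \approx 1.2916$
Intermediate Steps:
$g = -22$ ($g = \left(-2\right) 11 = -22$)
$K = - \frac{1}{22}$ ($K = \frac{1}{-22} = - \frac{1}{22} \approx -0.045455$)
$\frac{-8 - 479}{\left(-1\right) 377 + K} = \frac{-8 - 479}{\left(-1\right) 377 - \frac{1}{22}} = - \frac{487}{-377 - \frac{1}{22}} = - \frac{487}{- \frac{8295}{22}} = \left(-487\right) \left(- \frac{22}{8295}\right) = \frac{10714}{8295}$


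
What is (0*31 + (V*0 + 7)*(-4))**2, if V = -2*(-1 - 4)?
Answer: 784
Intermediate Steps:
V = 10 (V = -2*(-5) = 10)
(0*31 + (V*0 + 7)*(-4))**2 = (0*31 + (10*0 + 7)*(-4))**2 = (0 + (0 + 7)*(-4))**2 = (0 + 7*(-4))**2 = (0 - 28)**2 = (-28)**2 = 784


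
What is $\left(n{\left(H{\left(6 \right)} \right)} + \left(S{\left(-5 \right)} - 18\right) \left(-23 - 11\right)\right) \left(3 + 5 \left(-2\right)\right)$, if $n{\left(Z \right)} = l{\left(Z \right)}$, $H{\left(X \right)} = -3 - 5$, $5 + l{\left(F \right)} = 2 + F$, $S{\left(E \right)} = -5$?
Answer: $-5397$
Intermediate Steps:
$l{\left(F \right)} = -3 + F$ ($l{\left(F \right)} = -5 + \left(2 + F\right) = -3 + F$)
$H{\left(X \right)} = -8$ ($H{\left(X \right)} = -3 - 5 = -8$)
$n{\left(Z \right)} = -3 + Z$
$\left(n{\left(H{\left(6 \right)} \right)} + \left(S{\left(-5 \right)} - 18\right) \left(-23 - 11\right)\right) \left(3 + 5 \left(-2\right)\right) = \left(\left(-3 - 8\right) + \left(-5 - 18\right) \left(-23 - 11\right)\right) \left(3 + 5 \left(-2\right)\right) = \left(-11 + \left(-5 - 18\right) \left(-34\right)\right) \left(3 - 10\right) = \left(-11 + \left(-5 - 18\right) \left(-34\right)\right) \left(-7\right) = \left(-11 - -782\right) \left(-7\right) = \left(-11 + 782\right) \left(-7\right) = 771 \left(-7\right) = -5397$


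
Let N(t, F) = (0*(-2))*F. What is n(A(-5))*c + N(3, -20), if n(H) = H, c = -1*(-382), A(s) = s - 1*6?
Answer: -4202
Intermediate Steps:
A(s) = -6 + s (A(s) = s - 6 = -6 + s)
c = 382
N(t, F) = 0 (N(t, F) = 0*F = 0)
n(A(-5))*c + N(3, -20) = (-6 - 5)*382 + 0 = -11*382 + 0 = -4202 + 0 = -4202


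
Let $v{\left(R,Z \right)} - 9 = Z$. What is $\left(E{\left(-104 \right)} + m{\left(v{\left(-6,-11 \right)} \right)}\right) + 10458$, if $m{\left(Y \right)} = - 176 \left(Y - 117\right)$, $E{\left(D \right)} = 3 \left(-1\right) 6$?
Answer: $31384$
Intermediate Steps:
$v{\left(R,Z \right)} = 9 + Z$
$E{\left(D \right)} = -18$ ($E{\left(D \right)} = \left(-3\right) 6 = -18$)
$m{\left(Y \right)} = 20592 - 176 Y$ ($m{\left(Y \right)} = - 176 \left(-117 + Y\right) = 20592 - 176 Y$)
$\left(E{\left(-104 \right)} + m{\left(v{\left(-6,-11 \right)} \right)}\right) + 10458 = \left(-18 + \left(20592 - 176 \left(9 - 11\right)\right)\right) + 10458 = \left(-18 + \left(20592 - -352\right)\right) + 10458 = \left(-18 + \left(20592 + 352\right)\right) + 10458 = \left(-18 + 20944\right) + 10458 = 20926 + 10458 = 31384$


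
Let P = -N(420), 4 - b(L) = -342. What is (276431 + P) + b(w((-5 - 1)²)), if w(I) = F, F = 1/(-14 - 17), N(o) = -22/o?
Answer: 58123181/210 ≈ 2.7678e+5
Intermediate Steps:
F = -1/31 (F = 1/(-31) = -1/31 ≈ -0.032258)
w(I) = -1/31
b(L) = 346 (b(L) = 4 - 1*(-342) = 4 + 342 = 346)
P = 11/210 (P = -(-22)/420 = -1*(-11/210) = 11/210 ≈ 0.052381)
(276431 + P) + b(w((-5 - 1)²)) = (276431 + 11/210) + 346 = 58050521/210 + 346 = 58123181/210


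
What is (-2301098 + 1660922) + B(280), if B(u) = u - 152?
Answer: -640048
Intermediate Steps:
B(u) = -152 + u
(-2301098 + 1660922) + B(280) = (-2301098 + 1660922) + (-152 + 280) = -640176 + 128 = -640048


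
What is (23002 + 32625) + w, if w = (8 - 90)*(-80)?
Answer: 62187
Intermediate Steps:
w = 6560 (w = -82*(-80) = 6560)
(23002 + 32625) + w = (23002 + 32625) + 6560 = 55627 + 6560 = 62187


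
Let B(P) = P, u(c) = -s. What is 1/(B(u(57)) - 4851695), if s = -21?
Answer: -1/4851674 ≈ -2.0611e-7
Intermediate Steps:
u(c) = 21 (u(c) = -1*(-21) = 21)
1/(B(u(57)) - 4851695) = 1/(21 - 4851695) = 1/(-4851674) = -1/4851674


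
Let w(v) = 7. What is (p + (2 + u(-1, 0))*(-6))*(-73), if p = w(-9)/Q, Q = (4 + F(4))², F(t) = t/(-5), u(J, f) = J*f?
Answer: 211481/256 ≈ 826.10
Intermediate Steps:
F(t) = -t/5 (F(t) = t*(-⅕) = -t/5)
Q = 256/25 (Q = (4 - ⅕*4)² = (4 - ⅘)² = (16/5)² = 256/25 ≈ 10.240)
p = 175/256 (p = 7/(256/25) = 7*(25/256) = 175/256 ≈ 0.68359)
(p + (2 + u(-1, 0))*(-6))*(-73) = (175/256 + (2 - 1*0)*(-6))*(-73) = (175/256 + (2 + 0)*(-6))*(-73) = (175/256 + 2*(-6))*(-73) = (175/256 - 12)*(-73) = -2897/256*(-73) = 211481/256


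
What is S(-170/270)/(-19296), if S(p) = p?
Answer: 17/520992 ≈ 3.2630e-5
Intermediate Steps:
S(-170/270)/(-19296) = -170/270/(-19296) = -170*1/270*(-1/19296) = -17/27*(-1/19296) = 17/520992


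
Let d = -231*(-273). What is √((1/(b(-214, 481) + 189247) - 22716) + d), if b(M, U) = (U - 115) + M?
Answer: √1447326825706146/189399 ≈ 200.87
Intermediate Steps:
b(M, U) = -115 + M + U (b(M, U) = (-115 + U) + M = -115 + M + U)
d = 63063
√((1/(b(-214, 481) + 189247) - 22716) + d) = √((1/((-115 - 214 + 481) + 189247) - 22716) + 63063) = √((1/(152 + 189247) - 22716) + 63063) = √((1/189399 - 22716) + 63063) = √(-4302387683/189399 + 63063) = √(7641681454/189399) = √1447326825706146/189399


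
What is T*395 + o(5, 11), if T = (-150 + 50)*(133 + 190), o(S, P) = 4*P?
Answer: -12758456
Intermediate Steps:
T = -32300 (T = -100*323 = -32300)
T*395 + o(5, 11) = -32300*395 + 4*11 = -12758500 + 44 = -12758456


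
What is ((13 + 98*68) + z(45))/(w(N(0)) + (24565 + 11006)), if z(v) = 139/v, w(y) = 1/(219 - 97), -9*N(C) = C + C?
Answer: 36673688/195284835 ≈ 0.18780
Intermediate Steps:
N(C) = -2*C/9 (N(C) = -(C + C)/9 = -2*C/9)
w(y) = 1/122
((13 + 98*68) + z(45))/(w(N(0)) + (24565 + 11006)) = ((13 + 98*68) + 139/45)/(1/122 + (24565 + 11006)) = ((13 + 6664) + 139*(1/45))/(1/122 + 35571) = (6677 + 139/45)/(4339663/122) = (300604/45)*(122/4339663) = 36673688/195284835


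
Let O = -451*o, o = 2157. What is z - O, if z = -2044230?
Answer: -1071423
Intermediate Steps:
O = -972807 (O = -451*2157 = -972807)
z - O = -2044230 - 1*(-972807) = -2044230 + 972807 = -1071423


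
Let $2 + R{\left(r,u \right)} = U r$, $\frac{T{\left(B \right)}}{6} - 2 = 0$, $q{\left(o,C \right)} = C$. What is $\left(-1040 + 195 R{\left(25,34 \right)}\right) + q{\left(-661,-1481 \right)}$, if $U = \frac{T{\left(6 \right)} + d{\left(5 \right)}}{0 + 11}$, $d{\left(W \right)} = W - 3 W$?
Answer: $- \frac{22271}{11} \approx -2024.6$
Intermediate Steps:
$T{\left(B \right)} = 12$ ($T{\left(B \right)} = 12 + 6 \cdot 0 = 12 + 0 = 12$)
$d{\left(W \right)} = - 2 W$
$U = \frac{2}{11}$ ($U = \frac{12 - 10}{0 + 11} = \frac{12 - 10}{11} = 2 \cdot \frac{1}{11} = \frac{2}{11} \approx 0.18182$)
$R{\left(r,u \right)} = -2 + \frac{2 r}{11}$
$\left(-1040 + 195 R{\left(25,34 \right)}\right) + q{\left(-661,-1481 \right)} = \left(-1040 + 195 \left(-2 + \frac{2}{11} \cdot 25\right)\right) - 1481 = \left(-1040 + 195 \left(-2 + \frac{50}{11}\right)\right) - 1481 = \left(-1040 + 195 \cdot \frac{28}{11}\right) - 1481 = \left(-1040 + \frac{5460}{11}\right) - 1481 = - \frac{5980}{11} - 1481 = - \frac{22271}{11}$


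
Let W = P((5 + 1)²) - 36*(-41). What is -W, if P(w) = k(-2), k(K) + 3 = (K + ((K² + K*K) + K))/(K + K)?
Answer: -1472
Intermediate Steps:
k(K) = -3 + (2*K + 2*K²)/(2*K) (k(K) = -3 + (K + ((K² + K*K) + K))/(K + K) = -3 + (K + ((K² + K²) + K))/((2*K)) = -3 + (K + (2*K² + K))*(1/(2*K)) = -3 + (K + (K + 2*K²))*(1/(2*K)) = -3 + (2*K + 2*K²)*(1/(2*K)) = -3 + (2*K + 2*K²)/(2*K))
P(w) = -4 (P(w) = -2 - 2 = -4)
W = 1472 (W = -4 - 36*(-41) = -4 + 1476 = 1472)
-W = -1*1472 = -1472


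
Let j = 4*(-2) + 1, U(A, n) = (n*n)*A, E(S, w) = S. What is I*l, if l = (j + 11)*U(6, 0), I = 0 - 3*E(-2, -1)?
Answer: 0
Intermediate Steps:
U(A, n) = A*n**2 (U(A, n) = n**2*A = A*n**2)
j = -7 (j = -8 + 1 = -7)
I = 6 (I = 0 - 3*(-2) = 0 + 6 = 6)
l = 0 (l = (-7 + 11)*(6*0**2) = 4*(6*0) = 4*0 = 0)
I*l = 6*0 = 0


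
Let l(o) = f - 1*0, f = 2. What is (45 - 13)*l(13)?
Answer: 64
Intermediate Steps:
l(o) = 2 (l(o) = 2 - 1*0 = 2 + 0 = 2)
(45 - 13)*l(13) = (45 - 13)*2 = 32*2 = 64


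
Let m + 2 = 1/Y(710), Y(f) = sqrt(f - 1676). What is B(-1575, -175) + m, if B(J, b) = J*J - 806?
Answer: 2479817 - I*sqrt(966)/966 ≈ 2.4798e+6 - 0.032174*I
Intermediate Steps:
Y(f) = sqrt(-1676 + f)
B(J, b) = -806 + J**2 (B(J, b) = J**2 - 806 = -806 + J**2)
m = -2 - I*sqrt(966)/966 (m = -2 + 1/(sqrt(-1676 + 710)) = -2 + 1/(sqrt(-966)) = -2 + 1/(I*sqrt(966)) = -2 - I*sqrt(966)/966 ≈ -2.0 - 0.032174*I)
B(-1575, -175) + m = (-806 + (-1575)**2) + (-2 - I*sqrt(966)/966) = (-806 + 2480625) + (-2 - I*sqrt(966)/966) = 2479819 + (-2 - I*sqrt(966)/966) = 2479817 - I*sqrt(966)/966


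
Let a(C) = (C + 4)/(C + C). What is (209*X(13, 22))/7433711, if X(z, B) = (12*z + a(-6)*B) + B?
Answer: 113905/22301133 ≈ 0.0051076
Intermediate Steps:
a(C) = (4 + C)/(2*C) (a(C) = (4 + C)/((2*C)) = (4 + C)*(1/(2*C)) = (4 + C)/(2*C))
X(z, B) = 12*z + 7*B/6 (X(z, B) = (12*z + ((½)*(4 - 6)/(-6))*B) + B = (12*z + ((½)*(-⅙)*(-2))*B) + B = (12*z + B/6) + B = 12*z + 7*B/6)
(209*X(13, 22))/7433711 = (209*(12*13 + (7/6)*22))/7433711 = (209*(156 + 77/3))*(1/7433711) = (209*(545/3))*(1/7433711) = (113905/3)*(1/7433711) = 113905/22301133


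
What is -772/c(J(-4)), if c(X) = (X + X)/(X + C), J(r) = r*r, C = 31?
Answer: -9071/8 ≈ -1133.9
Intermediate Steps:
J(r) = r**2
c(X) = 2*X/(31 + X) (c(X) = (X + X)/(X + 31) = (2*X)/(31 + X) = 2*X/(31 + X))
-772/c(J(-4)) = -772/(2*(-4)**2/(31 + (-4)**2)) = -772/(2*16/(31 + 16)) = -772/(2*16/47) = -772/(2*16*(1/47)) = -772/32/47 = -772*47/32 = -9071/8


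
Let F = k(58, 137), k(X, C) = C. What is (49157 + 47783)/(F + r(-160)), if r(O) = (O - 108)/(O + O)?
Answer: 7755200/11027 ≈ 703.29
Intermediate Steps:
F = 137
r(O) = (-108 + O)/(2*O) (r(O) = (-108 + O)/((2*O)) = (-108 + O)*(1/(2*O)) = (-108 + O)/(2*O))
(49157 + 47783)/(F + r(-160)) = (49157 + 47783)/(137 + (½)*(-108 - 160)/(-160)) = 96940/(137 + (½)*(-1/160)*(-268)) = 96940/(137 + 67/80) = 96940/(11027/80) = 96940*(80/11027) = 7755200/11027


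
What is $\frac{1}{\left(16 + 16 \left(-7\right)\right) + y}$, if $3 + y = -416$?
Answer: $- \frac{1}{515} \approx -0.0019417$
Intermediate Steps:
$y = -419$ ($y = -3 - 416 = -419$)
$\frac{1}{\left(16 + 16 \left(-7\right)\right) + y} = \frac{1}{\left(16 + 16 \left(-7\right)\right) - 419} = \frac{1}{\left(16 - 112\right) - 419} = \frac{1}{-96 - 419} = \frac{1}{-515} = - \frac{1}{515}$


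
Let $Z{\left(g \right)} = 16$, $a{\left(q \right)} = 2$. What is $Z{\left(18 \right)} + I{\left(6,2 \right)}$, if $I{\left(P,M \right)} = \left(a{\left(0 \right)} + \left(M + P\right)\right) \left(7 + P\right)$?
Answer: $146$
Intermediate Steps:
$I{\left(P,M \right)} = \left(7 + P\right) \left(2 + M + P\right)$ ($I{\left(P,M \right)} = \left(2 + \left(M + P\right)\right) \left(7 + P\right) = \left(2 + M + P\right) \left(7 + P\right) = \left(7 + P\right) \left(2 + M + P\right)$)
$Z{\left(18 \right)} + I{\left(6,2 \right)} = 16 + \left(14 + 6^{2} + 7 \cdot 2 + 9 \cdot 6 + 2 \cdot 6\right) = 16 + \left(14 + 36 + 14 + 54 + 12\right) = 16 + 130 = 146$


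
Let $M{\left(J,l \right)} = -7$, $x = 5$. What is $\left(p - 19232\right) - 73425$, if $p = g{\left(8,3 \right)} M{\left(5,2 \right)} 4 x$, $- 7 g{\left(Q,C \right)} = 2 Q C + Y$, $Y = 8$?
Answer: $-91537$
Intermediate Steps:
$g{\left(Q,C \right)} = - \frac{8}{7} - \frac{2 C Q}{7}$ ($g{\left(Q,C \right)} = - \frac{2 Q C + 8}{7} = - \frac{2 C Q + 8}{7} = - \frac{8 + 2 C Q}{7} = - \frac{8}{7} - \frac{2 C Q}{7}$)
$p = 1120$ ($p = \left(- \frac{8}{7} - \frac{6}{7} \cdot 8\right) \left(-7\right) 4 \cdot 5 = \left(- \frac{8}{7} - \frac{48}{7}\right) \left(-7\right) 20 = \left(-8\right) \left(-7\right) 20 = 56 \cdot 20 = 1120$)
$\left(p - 19232\right) - 73425 = \left(1120 - 19232\right) - 73425 = -18112 - 73425 = -91537$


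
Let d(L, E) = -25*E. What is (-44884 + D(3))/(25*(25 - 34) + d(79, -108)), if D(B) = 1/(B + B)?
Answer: -269303/14850 ≈ -18.135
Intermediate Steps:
D(B) = 1/(2*B)
(-44884 + D(3))/(25*(25 - 34) + d(79, -108)) = (-44884 + (½)/3)/(25*(25 - 34) - 25*(-108)) = (-44884 + (½)*(⅓))/(25*(-9) + 2700) = (-44884 + ⅙)/(-225 + 2700) = -269303/6/2475 = -269303/6*1/2475 = -269303/14850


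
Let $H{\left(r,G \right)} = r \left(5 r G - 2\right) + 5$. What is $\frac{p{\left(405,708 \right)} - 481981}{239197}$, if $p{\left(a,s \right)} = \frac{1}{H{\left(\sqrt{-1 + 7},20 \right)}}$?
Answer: $- \frac{176405527376}{87546341197} + \frac{2 \sqrt{6}}{87546341197} \approx -2.015$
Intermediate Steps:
$H{\left(r,G \right)} = 5 + r \left(-2 + 5 G r\right)$ ($H{\left(r,G \right)} = r \left(5 G r - 2\right) + 5 = r \left(-2 + 5 G r\right) + 5 = 5 + r \left(-2 + 5 G r\right)$)
$p{\left(a,s \right)} = \frac{1}{605 - 2 \sqrt{6}}$ ($p{\left(a,s \right)} = \frac{1}{5 - 2 \sqrt{-1 + 7} + 5 \cdot 20 \left(\sqrt{-1 + 7}\right)^{2}} = \frac{1}{5 - 2 \sqrt{6} + 5 \cdot 20 \left(\sqrt{6}\right)^{2}} = \frac{1}{5 - 2 \sqrt{6} + 5 \cdot 20 \cdot 6} = \frac{1}{5 - 2 \sqrt{6} + 600} = \frac{1}{605 - 2 \sqrt{6}}$)
$\frac{p{\left(405,708 \right)} - 481981}{239197} = \frac{\left(\frac{605}{366001} + \frac{2 \sqrt{6}}{366001}\right) - 481981}{239197} = \left(- \frac{176405527376}{366001} + \frac{2 \sqrt{6}}{366001}\right) \frac{1}{239197} = - \frac{176405527376}{87546341197} + \frac{2 \sqrt{6}}{87546341197}$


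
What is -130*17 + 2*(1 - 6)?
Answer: -2220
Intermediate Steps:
-130*17 + 2*(1 - 6) = -2210 + 2*(-5) = -2210 - 10 = -2220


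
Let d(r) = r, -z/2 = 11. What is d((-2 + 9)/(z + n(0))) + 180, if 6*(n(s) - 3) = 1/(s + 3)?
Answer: 61254/341 ≈ 179.63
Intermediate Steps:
z = -22 (z = -2*11 = -22)
n(s) = 3 + 1/(6*(3 + s)) (n(s) = 3 + 1/(6*(s + 3)) = 3 + 1/(6*(3 + s)))
d((-2 + 9)/(z + n(0))) + 180 = (-2 + 9)/(-22 + (55 + 18*0)/(6*(3 + 0))) + 180 = 7/(-22 + (⅙)*(55 + 0)/3) + 180 = 7/(-22 + (⅙)*(⅓)*55) + 180 = 7/(-22 + 55/18) + 180 = 7/(-341/18) + 180 = 7*(-18/341) + 180 = -126/341 + 180 = 61254/341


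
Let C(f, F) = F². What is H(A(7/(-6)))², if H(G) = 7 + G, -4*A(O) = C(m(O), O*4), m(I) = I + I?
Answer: 196/81 ≈ 2.4198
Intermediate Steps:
m(I) = 2*I
A(O) = -4*O² (A(O) = -16*O²/4 = -4*O²)
H(A(7/(-6)))² = (7 - 4*(7/(-6))²)² = (7 - 4*(7*(-⅙))²)² = (7 - 4*(-7/6)²)² = (7 - 4*49/36)² = (7 - 49/9)² = (14/9)² = 196/81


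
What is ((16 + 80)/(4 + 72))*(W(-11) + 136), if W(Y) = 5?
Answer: 3384/19 ≈ 178.11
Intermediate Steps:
((16 + 80)/(4 + 72))*(W(-11) + 136) = ((16 + 80)/(4 + 72))*(5 + 136) = (96/76)*141 = (96*(1/76))*141 = (24/19)*141 = 3384/19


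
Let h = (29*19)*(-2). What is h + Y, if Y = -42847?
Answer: -43949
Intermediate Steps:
h = -1102 (h = 551*(-2) = -1102)
h + Y = -1102 - 42847 = -43949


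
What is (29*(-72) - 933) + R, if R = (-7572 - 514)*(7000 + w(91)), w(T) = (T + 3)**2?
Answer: -128052917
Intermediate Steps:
w(T) = (3 + T)**2
R = -128049896 (R = (-7572 - 514)*(7000 + (3 + 91)**2) = -8086*(7000 + 94**2) = -8086*(7000 + 8836) = -8086*15836 = -128049896)
(29*(-72) - 933) + R = (29*(-72) - 933) - 128049896 = (-2088 - 933) - 128049896 = -3021 - 128049896 = -128052917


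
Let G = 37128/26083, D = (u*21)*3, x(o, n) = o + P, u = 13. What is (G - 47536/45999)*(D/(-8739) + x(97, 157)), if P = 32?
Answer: 58574791856512/1164997951407 ≈ 50.279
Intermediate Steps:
x(o, n) = 32 + o (x(o, n) = o + 32 = 32 + o)
D = 819 (D = (13*21)*3 = 273*3 = 819)
G = 37128/26083 (G = 37128*(1/26083) = 37128/26083 ≈ 1.4235)
(G - 47536/45999)*(D/(-8739) + x(97, 157)) = (37128/26083 - 47536/45999)*(819/(-8739) + (32 + 97)) = (37128/26083 - 47536*1/45999)*(819*(-1/8739) + 129) = (37128/26083 - 47536/45999)*(-91/971 + 129) = (467969384/1199791917)*(125168/971) = 58574791856512/1164997951407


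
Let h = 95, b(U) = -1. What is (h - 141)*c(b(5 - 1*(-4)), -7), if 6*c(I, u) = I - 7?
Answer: 184/3 ≈ 61.333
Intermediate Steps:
c(I, u) = -7/6 + I/6 (c(I, u) = (I - 7)/6 = (-7 + I)/6 = -7/6 + I/6)
(h - 141)*c(b(5 - 1*(-4)), -7) = (95 - 141)*(-7/6 + (⅙)*(-1)) = -46*(-7/6 - ⅙) = -46*(-4/3) = 184/3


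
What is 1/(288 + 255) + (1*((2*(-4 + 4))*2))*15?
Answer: 1/543 ≈ 0.0018416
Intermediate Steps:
1/(288 + 255) + (1*((2*(-4 + 4))*2))*15 = 1/543 + (1*((2*0)*2))*15 = 1/543 + (1*(0*2))*15 = 1/543 + (1*0)*15 = 1/543 + 0*15 = 1/543 + 0 = 1/543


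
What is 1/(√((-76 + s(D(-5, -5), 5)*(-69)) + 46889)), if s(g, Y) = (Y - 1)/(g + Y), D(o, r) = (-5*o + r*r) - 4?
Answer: √13527393/795729 ≈ 0.0046221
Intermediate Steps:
D(o, r) = -4 + r² - 5*o (D(o, r) = (-5*o + r²) - 4 = (r² - 5*o) - 4 = -4 + r² - 5*o)
s(g, Y) = (-1 + Y)/(Y + g)
1/(√((-76 + s(D(-5, -5), 5)*(-69)) + 46889)) = 1/(√((-76 + ((-1 + 5)/(5 + (-4 + (-5)² - 5*(-5))))*(-69)) + 46889)) = 1/(√((-76 + (4/(5 + (-4 + 25 + 25)))*(-69)) + 46889)) = 1/(√((-76 + (4/(5 + 46))*(-69)) + 46889)) = 1/(√((-76 + (4/51)*(-69)) + 46889)) = 1/(√((-76 - 92/17) + 46889)) = 1/(√(-1384/17 + 46889)) = 1/(√(795729/17)) = 1/(√13527393/17) = √13527393/795729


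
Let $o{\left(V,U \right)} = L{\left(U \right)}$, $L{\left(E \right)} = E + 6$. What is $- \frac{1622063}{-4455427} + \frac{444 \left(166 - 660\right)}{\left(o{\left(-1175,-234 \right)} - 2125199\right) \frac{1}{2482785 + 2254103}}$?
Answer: $\frac{4629058733464275037}{9469684842329} \approx 4.8883 \cdot 10^{5}$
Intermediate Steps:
$L{\left(E \right)} = 6 + E$
$o{\left(V,U \right)} = 6 + U$
$- \frac{1622063}{-4455427} + \frac{444 \left(166 - 660\right)}{\left(o{\left(-1175,-234 \right)} - 2125199\right) \frac{1}{2482785 + 2254103}} = - \frac{1622063}{-4455427} + \frac{444 \left(166 - 660\right)}{\left(\left(6 - 234\right) - 2125199\right) \frac{1}{2482785 + 2254103}} = \left(-1622063\right) \left(- \frac{1}{4455427}\right) + \frac{444 \left(-494\right)}{\left(-228 - 2125199\right) \frac{1}{4736888}} = \frac{1622063}{4455427} - \frac{219336}{\left(-2125427\right) \frac{1}{4736888}} = \frac{1622063}{4455427} - \frac{219336}{- \frac{2125427}{4736888}} = \frac{1622063}{4455427} - - \frac{1038970066368}{2125427} = \frac{1622063}{4455427} + \frac{1038970066368}{2125427} = \frac{4629058733464275037}{9469684842329}$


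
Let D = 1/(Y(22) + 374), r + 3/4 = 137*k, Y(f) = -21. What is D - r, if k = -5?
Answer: 968283/1412 ≈ 685.75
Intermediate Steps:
r = -2743/4 (r = -¾ + 137*(-5) = -¾ - 685 = -2743/4 ≈ -685.75)
D = 1/353 (D = 1/(-21 + 374) = 1/353 ≈ 0.0028329)
D - r = 1/353 - 1*(-2743/4) = 1/353 + 2743/4 = 968283/1412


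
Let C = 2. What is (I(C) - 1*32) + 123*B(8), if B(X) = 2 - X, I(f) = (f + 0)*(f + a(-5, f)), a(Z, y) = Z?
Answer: -776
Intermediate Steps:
I(f) = f*(-5 + f) (I(f) = (f + 0)*(f - 5) = f*(-5 + f))
(I(C) - 1*32) + 123*B(8) = (2*(-5 + 2) - 1*32) + 123*(2 - 1*8) = (2*(-3) - 32) + 123*(2 - 8) = (-6 - 32) + 123*(-6) = -38 - 738 = -776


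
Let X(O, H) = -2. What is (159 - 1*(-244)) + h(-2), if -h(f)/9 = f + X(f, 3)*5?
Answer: 511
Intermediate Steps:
h(f) = 90 - 9*f (h(f) = -9*(f - 2*5) = -9*(f - 10) = -9*(-10 + f) = 90 - 9*f)
(159 - 1*(-244)) + h(-2) = (159 - 1*(-244)) + (90 - 9*(-2)) = (159 + 244) + (90 + 18) = 403 + 108 = 511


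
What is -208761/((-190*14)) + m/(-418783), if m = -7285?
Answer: 12492133709/159137540 ≈ 78.499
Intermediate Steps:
-208761/((-190*14)) + m/(-418783) = -208761/((-190*14)) - 7285/(-418783) = -208761/(-2660) - 7285*(-1/418783) = -208761*(-1/2660) + 7285/418783 = 29823/380 + 7285/418783 = 12492133709/159137540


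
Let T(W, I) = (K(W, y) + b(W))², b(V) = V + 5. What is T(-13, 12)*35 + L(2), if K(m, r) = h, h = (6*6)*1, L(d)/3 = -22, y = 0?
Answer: 27374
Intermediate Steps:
L(d) = -66 (L(d) = 3*(-22) = -66)
b(V) = 5 + V
h = 36 (h = 36*1 = 36)
K(m, r) = 36
T(W, I) = (41 + W)² (T(W, I) = (36 + (5 + W))² = (41 + W)²)
T(-13, 12)*35 + L(2) = (41 - 13)²*35 - 66 = 28²*35 - 66 = 784*35 - 66 = 27440 - 66 = 27374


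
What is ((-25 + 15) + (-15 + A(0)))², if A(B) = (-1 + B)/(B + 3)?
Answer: 5776/9 ≈ 641.78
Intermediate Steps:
A(B) = (-1 + B)/(3 + B)
((-25 + 15) + (-15 + A(0)))² = ((-25 + 15) + (-15 + (-1 + 0)/(3 + 0)))² = (-10 + (-15 - 1/3))² = (-10 + (-15 + (⅓)*(-1)))² = (-10 + (-15 - ⅓))² = (-10 - 46/3)² = (-76/3)² = 5776/9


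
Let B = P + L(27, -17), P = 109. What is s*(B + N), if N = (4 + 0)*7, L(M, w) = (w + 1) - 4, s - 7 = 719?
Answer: 84942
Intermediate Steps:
s = 726 (s = 7 + 719 = 726)
L(M, w) = -3 + w (L(M, w) = (1 + w) - 4 = -3 + w)
B = 89 (B = 109 + (-3 - 17) = 109 - 20 = 89)
N = 28 (N = 4*7 = 28)
s*(B + N) = 726*(89 + 28) = 726*117 = 84942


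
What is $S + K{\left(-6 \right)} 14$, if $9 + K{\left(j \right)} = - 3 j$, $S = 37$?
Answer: $163$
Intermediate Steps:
$K{\left(j \right)} = -9 - 3 j$
$S + K{\left(-6 \right)} 14 = 37 + \left(-9 - -18\right) 14 = 37 + \left(-9 + 18\right) 14 = 37 + 9 \cdot 14 = 37 + 126 = 163$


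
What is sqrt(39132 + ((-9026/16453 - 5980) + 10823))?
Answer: sqrt(11903937160997)/16453 ≈ 209.70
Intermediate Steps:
sqrt(39132 + ((-9026/16453 - 5980) + 10823)) = sqrt(39132 + (-98397966/16453 + 10823)) = sqrt(39132 + 79672853/16453) = sqrt(723511649/16453) = sqrt(11903937160997)/16453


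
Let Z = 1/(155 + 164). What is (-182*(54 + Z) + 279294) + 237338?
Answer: 161670294/319 ≈ 5.0680e+5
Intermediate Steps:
Z = 1/319 ≈ 0.0031348
(-182*(54 + Z) + 279294) + 237338 = (-182*(54 + 1/319) + 279294) + 237338 = (-182*17227/319 + 279294) + 237338 = (-3135314/319 + 279294) + 237338 = 85959472/319 + 237338 = 161670294/319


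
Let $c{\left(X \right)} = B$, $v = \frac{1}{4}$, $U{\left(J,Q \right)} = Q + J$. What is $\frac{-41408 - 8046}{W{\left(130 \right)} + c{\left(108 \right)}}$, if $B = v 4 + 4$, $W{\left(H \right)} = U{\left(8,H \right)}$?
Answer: $- \frac{49454}{143} \approx -345.83$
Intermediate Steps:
$U{\left(J,Q \right)} = J + Q$
$W{\left(H \right)} = 8 + H$
$v = \frac{1}{4} \approx 0.25$
$B = 5$ ($B = \frac{1}{4} \cdot 4 + 4 = 1 + 4 = 5$)
$c{\left(X \right)} = 5$
$\frac{-41408 - 8046}{W{\left(130 \right)} + c{\left(108 \right)}} = \frac{-41408 - 8046}{\left(8 + 130\right) + 5} = - \frac{49454}{138 + 5} = - \frac{49454}{143}$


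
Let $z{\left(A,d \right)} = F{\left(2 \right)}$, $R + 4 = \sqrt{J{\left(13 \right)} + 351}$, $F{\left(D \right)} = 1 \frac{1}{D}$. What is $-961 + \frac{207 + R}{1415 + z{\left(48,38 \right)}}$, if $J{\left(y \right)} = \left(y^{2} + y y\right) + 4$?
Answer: $- \frac{2720185}{2831} + \frac{6 \sqrt{77}}{2831} \approx -960.84$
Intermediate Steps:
$J{\left(y \right)} = 4 + 2 y^{2}$ ($J{\left(y \right)} = \left(y^{2} + y^{2}\right) + 4 = 2 y^{2} + 4 = 4 + 2 y^{2}$)
$F{\left(D \right)} = \frac{1}{D}$
$R = -4 + 3 \sqrt{77}$ ($R = -4 + \sqrt{\left(4 + 2 \cdot 13^{2}\right) + 351} = -4 + \sqrt{\left(4 + 2 \cdot 169\right) + 351} = -4 + \sqrt{\left(4 + 338\right) + 351} = -4 + \sqrt{342 + 351} = -4 + \sqrt{693} = -4 + 3 \sqrt{77} \approx 22.325$)
$z{\left(A,d \right)} = \frac{1}{2}$
$-961 + \frac{207 + R}{1415 + z{\left(48,38 \right)}} = -961 + \frac{207 - \left(4 - 3 \sqrt{77}\right)}{1415 + \frac{1}{2}} = -961 + \frac{203 + 3 \sqrt{77}}{\frac{2831}{2}} = -961 + \left(203 + 3 \sqrt{77}\right) \frac{2}{2831} = -961 + \left(\frac{406}{2831} + \frac{6 \sqrt{77}}{2831}\right) = - \frac{2720185}{2831} + \frac{6 \sqrt{77}}{2831}$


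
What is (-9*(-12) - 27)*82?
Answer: 6642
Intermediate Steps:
(-9*(-12) - 27)*82 = (108 - 27)*82 = 81*82 = 6642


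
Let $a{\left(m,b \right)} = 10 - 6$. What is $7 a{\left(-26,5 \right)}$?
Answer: $28$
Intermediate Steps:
$a{\left(m,b \right)} = 4$
$7 a{\left(-26,5 \right)} = 7 \cdot 4 = 28$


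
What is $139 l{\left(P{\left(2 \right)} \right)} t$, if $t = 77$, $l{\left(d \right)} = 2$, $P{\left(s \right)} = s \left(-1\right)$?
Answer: $21406$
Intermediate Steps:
$P{\left(s \right)} = - s$
$139 l{\left(P{\left(2 \right)} \right)} t = 139 \cdot 2 \cdot 77 = 278 \cdot 77 = 21406$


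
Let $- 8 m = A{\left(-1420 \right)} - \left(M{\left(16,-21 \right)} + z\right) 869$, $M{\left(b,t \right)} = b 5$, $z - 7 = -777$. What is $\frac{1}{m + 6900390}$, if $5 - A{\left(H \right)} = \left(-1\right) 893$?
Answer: $\frac{2}{13650653} \approx 1.4651 \cdot 10^{-7}$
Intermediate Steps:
$A{\left(H \right)} = 898$ ($A{\left(H \right)} = 5 - \left(-1\right) 893 = 5 - -893 = 5 + 893 = 898$)
$z = -770$ ($z = 7 - 777 = -770$)
$M{\left(b,t \right)} = 5 b$
$m = - \frac{150127}{2}$ ($m = - \frac{898 - \left(5 \cdot 16 - 770\right) 869}{8} = - \frac{898 - \left(80 - 770\right) 869}{8} = - \frac{898 - \left(-690\right) 869}{8} = - \frac{898 - -599610}{8} = - \frac{898 + 599610}{8} = \left(- \frac{1}{8}\right) 600508 = - \frac{150127}{2} \approx -75064.0$)
$\frac{1}{m + 6900390} = \frac{1}{- \frac{150127}{2} + 6900390} = \frac{1}{\frac{13650653}{2}} = \frac{2}{13650653}$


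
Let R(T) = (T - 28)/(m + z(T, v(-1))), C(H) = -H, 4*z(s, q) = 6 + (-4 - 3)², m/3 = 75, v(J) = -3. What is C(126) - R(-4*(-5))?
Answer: -120298/955 ≈ -125.97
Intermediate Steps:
m = 225 (m = 3*75 = 225)
z(s, q) = 55/4 (z(s, q) = (6 + (-4 - 3)²)/4 = (6 + (-7)²)/4 = (6 + 49)/4 = (¼)*55 = 55/4)
R(T) = -112/955 + 4*T/955 (R(T) = (T - 28)/(225 + 55/4) = (-28 + T)/(955/4) = (-28 + T)*(4/955) = -112/955 + 4*T/955)
C(126) - R(-4*(-5)) = -1*126 - (-112/955 + 4*(-4*(-5))/955) = -126 - (-112/955 + (4/955)*20) = -126 - (-112/955 + 16/191) = -126 - 1*(-32/955) = -126 + 32/955 = -120298/955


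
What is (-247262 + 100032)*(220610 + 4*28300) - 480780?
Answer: -49147327080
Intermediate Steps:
(-247262 + 100032)*(220610 + 4*28300) - 480780 = -147230*(220610 + 113200) - 480780 = -147230*333810 - 480780 = -49146846300 - 480780 = -49147327080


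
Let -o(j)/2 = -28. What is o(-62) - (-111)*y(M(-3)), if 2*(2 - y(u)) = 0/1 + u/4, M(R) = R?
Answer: 2557/8 ≈ 319.63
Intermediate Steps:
o(j) = 56 (o(j) = -2*(-28) = 56)
y(u) = 2 - u/8 (y(u) = 2 - (0/1 + u/4)/2 = 2 - (0*1 + u*(1/4))/2 = 2 - (0 + u/4)/2 = 2 - u/8)
o(-62) - (-111)*y(M(-3)) = 56 - (-111)*(2 - 1/8*(-3)) = 56 - (-111)*(2 + 3/8) = 56 - (-111)*19/8 = 56 - 1*(-2109/8) = 56 + 2109/8 = 2557/8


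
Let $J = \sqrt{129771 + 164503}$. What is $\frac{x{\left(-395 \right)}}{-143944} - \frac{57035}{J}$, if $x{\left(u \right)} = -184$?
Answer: $\frac{23}{17993} - \frac{57035 \sqrt{294274}}{294274} \approx -105.14$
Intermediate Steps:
$J = \sqrt{294274} \approx 542.47$
$\frac{x{\left(-395 \right)}}{-143944} - \frac{57035}{J} = - \frac{184}{-143944} - \frac{57035}{\sqrt{294274}} = \left(-184\right) \left(- \frac{1}{143944}\right) - 57035 \frac{\sqrt{294274}}{294274} = \frac{23}{17993} - \frac{57035 \sqrt{294274}}{294274}$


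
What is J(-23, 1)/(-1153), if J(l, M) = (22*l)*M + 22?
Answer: 484/1153 ≈ 0.41977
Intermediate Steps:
J(l, M) = 22 + 22*M*l (J(l, M) = 22*M*l + 22 = 22 + 22*M*l)
J(-23, 1)/(-1153) = (22 + 22*1*(-23))/(-1153) = (22 - 506)*(-1/1153) = -484*(-1/1153) = 484/1153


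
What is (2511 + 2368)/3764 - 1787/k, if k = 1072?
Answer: -373995/1008752 ≈ -0.37075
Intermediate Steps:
(2511 + 2368)/3764 - 1787/k = (2511 + 2368)/3764 - 1787/1072 = 4879*(1/3764) - 1787*1/1072 = 4879/3764 - 1787/1072 = -373995/1008752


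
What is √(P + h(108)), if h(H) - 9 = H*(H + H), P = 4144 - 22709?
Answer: 2*√1193 ≈ 69.080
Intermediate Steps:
P = -18565
h(H) = 9 + 2*H² (h(H) = 9 + H*(H + H) = 9 + H*(2*H) = 9 + 2*H²)
√(P + h(108)) = √(-18565 + (9 + 2*108²)) = √(-18565 + (9 + 2*11664)) = √(-18565 + (9 + 23328)) = √(-18565 + 23337) = √4772 = 2*√1193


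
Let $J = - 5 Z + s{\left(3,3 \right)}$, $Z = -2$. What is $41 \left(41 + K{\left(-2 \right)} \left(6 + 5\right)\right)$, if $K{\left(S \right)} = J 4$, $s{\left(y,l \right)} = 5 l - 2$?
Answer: $43173$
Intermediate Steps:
$s{\left(y,l \right)} = -2 + 5 l$
$J = 23$ ($J = \left(-5\right) \left(-2\right) + \left(-2 + 5 \cdot 3\right) = 10 + \left(-2 + 15\right) = 10 + 13 = 23$)
$K{\left(S \right)} = 92$ ($K{\left(S \right)} = 23 \cdot 4 = 92$)
$41 \left(41 + K{\left(-2 \right)} \left(6 + 5\right)\right) = 41 \left(41 + 92 \left(6 + 5\right)\right) = 41 \left(41 + 92 \cdot 11\right) = 41 \left(41 + 1012\right) = 41 \cdot 1053 = 43173$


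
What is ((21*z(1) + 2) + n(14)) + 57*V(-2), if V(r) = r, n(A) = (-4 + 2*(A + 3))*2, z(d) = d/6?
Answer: -97/2 ≈ -48.500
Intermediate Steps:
z(d) = d/6 (z(d) = d*(⅙) = d/6)
n(A) = 4 + 4*A (n(A) = (-4 + 2*(3 + A))*2 = (-4 + (6 + 2*A))*2 = (2 + 2*A)*2 = 4 + 4*A)
((21*z(1) + 2) + n(14)) + 57*V(-2) = ((21*((⅙)*1) + 2) + (4 + 4*14)) + 57*(-2) = ((21*(⅙) + 2) + (4 + 56)) - 114 = ((7/2 + 2) + 60) - 114 = (11/2 + 60) - 114 = 131/2 - 114 = -97/2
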